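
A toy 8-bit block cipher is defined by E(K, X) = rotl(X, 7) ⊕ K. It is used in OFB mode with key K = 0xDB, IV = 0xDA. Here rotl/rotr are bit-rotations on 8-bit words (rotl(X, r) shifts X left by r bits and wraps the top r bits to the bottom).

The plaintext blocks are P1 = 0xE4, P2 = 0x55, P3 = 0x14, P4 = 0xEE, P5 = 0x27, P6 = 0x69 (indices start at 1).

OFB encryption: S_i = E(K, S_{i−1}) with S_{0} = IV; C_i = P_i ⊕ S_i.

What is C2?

C1: S = E(K, 0xDA) = 0xB6; 0xE4 ⊕ 0xB6 = 0x52.
C2: S = E(K, 0xB6) = 0x80; 0x55 ⊕ 0x80 = 0xD5.

C2 = 0xD5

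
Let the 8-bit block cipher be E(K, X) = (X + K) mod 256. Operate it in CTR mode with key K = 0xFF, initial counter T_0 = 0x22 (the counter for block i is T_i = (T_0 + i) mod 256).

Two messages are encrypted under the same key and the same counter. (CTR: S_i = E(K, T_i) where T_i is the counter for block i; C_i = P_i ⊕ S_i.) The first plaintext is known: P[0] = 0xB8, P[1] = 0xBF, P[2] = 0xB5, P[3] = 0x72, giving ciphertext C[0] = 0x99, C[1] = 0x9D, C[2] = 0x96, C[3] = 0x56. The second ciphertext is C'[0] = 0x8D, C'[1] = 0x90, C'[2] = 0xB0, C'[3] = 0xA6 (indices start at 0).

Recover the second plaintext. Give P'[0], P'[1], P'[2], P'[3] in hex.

P'[0] = 0xAC, P'[1] = 0xB2, P'[2] = 0x93, P'[3] = 0x82

In CTR with a reused counter, both messages share the same keystream S_i, so C_i ⊕ C'_i = P_i ⊕ P'_i and thus P'_i = P_i ⊕ C_i ⊕ C'_i.
P'[0]: 0xB8 ⊕ 0x99 ⊕ 0x8D = 0xAC.
P'[1]: 0xBF ⊕ 0x9D ⊕ 0x90 = 0xB2.
P'[2]: 0xB5 ⊕ 0x96 ⊕ 0xB0 = 0x93.
P'[3]: 0x72 ⊕ 0x56 ⊕ 0xA6 = 0x82.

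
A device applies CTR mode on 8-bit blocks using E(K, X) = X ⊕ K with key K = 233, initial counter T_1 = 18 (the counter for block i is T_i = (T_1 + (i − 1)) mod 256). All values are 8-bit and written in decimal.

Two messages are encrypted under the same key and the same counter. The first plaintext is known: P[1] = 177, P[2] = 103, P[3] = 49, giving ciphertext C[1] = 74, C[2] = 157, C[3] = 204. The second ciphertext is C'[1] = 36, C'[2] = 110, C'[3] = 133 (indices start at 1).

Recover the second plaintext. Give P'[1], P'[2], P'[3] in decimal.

In CTR with a reused counter, both messages share the same keystream S_i, so C_i ⊕ C'_i = P_i ⊕ P'_i and thus P'_i = P_i ⊕ C_i ⊕ C'_i.
P'[1]: 177 ⊕ 74 ⊕ 36 = 223.
P'[2]: 103 ⊕ 157 ⊕ 110 = 148.
P'[3]: 49 ⊕ 204 ⊕ 133 = 120.

P'[1] = 223, P'[2] = 148, P'[3] = 120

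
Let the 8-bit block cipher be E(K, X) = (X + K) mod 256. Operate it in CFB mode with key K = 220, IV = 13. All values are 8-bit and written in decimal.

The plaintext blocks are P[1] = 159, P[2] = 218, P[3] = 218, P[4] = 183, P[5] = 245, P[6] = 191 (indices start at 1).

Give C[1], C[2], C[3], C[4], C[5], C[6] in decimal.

CFB encryption: C_i = P_i ⊕ E(K, C_{i−1}), with C_{0} = IV.
C[1]: E(K, 13) = 233; 159 ⊕ 233 = 118.
C[2]: E(K, 118) = 82; 218 ⊕ 82 = 136.
C[3]: E(K, 136) = 100; 218 ⊕ 100 = 190.
C[4]: E(K, 190) = 154; 183 ⊕ 154 = 45.
C[5]: E(K, 45) = 9; 245 ⊕ 9 = 252.
C[6]: E(K, 252) = 216; 191 ⊕ 216 = 103.

C[1] = 118, C[2] = 136, C[3] = 190, C[4] = 45, C[5] = 252, C[6] = 103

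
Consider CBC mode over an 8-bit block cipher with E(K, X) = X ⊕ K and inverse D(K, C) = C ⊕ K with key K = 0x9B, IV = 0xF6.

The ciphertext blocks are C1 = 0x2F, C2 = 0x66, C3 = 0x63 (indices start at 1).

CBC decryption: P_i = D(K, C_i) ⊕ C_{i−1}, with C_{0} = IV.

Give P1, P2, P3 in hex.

P1: D(K, 0x2F) = 0xB4; 0xB4 ⊕ 0xF6 = 0x42.
P2: D(K, 0x66) = 0xFD; 0xFD ⊕ 0x2F = 0xD2.
P3: D(K, 0x63) = 0xF8; 0xF8 ⊕ 0x66 = 0x9E.

P1 = 0x42, P2 = 0xD2, P3 = 0x9E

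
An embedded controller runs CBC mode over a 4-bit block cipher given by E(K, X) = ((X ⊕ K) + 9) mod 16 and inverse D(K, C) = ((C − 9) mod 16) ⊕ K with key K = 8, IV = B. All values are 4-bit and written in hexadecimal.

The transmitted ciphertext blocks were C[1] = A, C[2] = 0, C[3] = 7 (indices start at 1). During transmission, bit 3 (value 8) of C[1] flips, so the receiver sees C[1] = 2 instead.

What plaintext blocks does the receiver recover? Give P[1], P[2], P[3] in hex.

CBC decryption: P_i = D(K, C_i) ⊕ C_{i−1}, with C_{0} = IV.
Only C[1] changed, to 2. In CBC, a change in C_i garbles P_i and flips the same bit in P_{i+1}. Decrypting the received ciphertext:
P[1]: D(K, 2) = 1; 1 ⊕ B = A.
P[2]: D(K, 0) = F; F ⊕ 2 = D.
P[3]: D(K, 7) = 6; 6 ⊕ 0 = 6.
Blocks that differ from the original plaintext: P[1], P[2].

P[1] = A, P[2] = D, P[3] = 6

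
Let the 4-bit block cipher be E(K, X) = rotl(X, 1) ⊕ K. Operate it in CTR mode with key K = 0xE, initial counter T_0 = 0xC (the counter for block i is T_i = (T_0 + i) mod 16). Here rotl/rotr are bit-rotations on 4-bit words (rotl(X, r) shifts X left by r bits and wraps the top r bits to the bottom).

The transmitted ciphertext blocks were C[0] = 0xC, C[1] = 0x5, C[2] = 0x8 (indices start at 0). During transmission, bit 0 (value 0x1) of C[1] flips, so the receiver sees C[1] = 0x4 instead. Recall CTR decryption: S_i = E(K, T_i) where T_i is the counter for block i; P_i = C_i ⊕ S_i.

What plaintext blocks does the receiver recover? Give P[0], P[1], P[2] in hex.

P[0] = 0xB, P[1] = 0x1, P[2] = 0xB

Only C[1] changed, to 0x4. In CTR, a change in C_i flips the same bit in P_i only; the keystream is unaffected. Decrypting the received ciphertext:
P[0]: T = 0xC, S = E(K, T) = 0x7; 0xC ⊕ 0x7 = 0xB.
P[1]: T = 0xD, S = E(K, T) = 0x5; 0x4 ⊕ 0x5 = 0x1.
P[2]: T = 0xE, S = E(K, T) = 0x3; 0x8 ⊕ 0x3 = 0xB.
Blocks that differ from the original plaintext: P[1].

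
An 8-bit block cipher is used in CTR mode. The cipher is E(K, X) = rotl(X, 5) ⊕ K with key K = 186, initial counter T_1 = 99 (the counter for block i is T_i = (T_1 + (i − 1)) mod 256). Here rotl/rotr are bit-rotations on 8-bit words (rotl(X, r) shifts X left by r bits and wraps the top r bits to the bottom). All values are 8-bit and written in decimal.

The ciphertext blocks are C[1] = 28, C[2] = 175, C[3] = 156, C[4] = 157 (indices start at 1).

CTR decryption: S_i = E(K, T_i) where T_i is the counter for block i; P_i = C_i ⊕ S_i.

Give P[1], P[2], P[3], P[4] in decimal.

P[1]: T = 99, S = E(K, T) = 214; 28 ⊕ 214 = 202.
P[2]: T = 100, S = E(K, T) = 54; 175 ⊕ 54 = 153.
P[3]: T = 101, S = E(K, T) = 22; 156 ⊕ 22 = 138.
P[4]: T = 102, S = E(K, T) = 118; 157 ⊕ 118 = 235.

P[1] = 202, P[2] = 153, P[3] = 138, P[4] = 235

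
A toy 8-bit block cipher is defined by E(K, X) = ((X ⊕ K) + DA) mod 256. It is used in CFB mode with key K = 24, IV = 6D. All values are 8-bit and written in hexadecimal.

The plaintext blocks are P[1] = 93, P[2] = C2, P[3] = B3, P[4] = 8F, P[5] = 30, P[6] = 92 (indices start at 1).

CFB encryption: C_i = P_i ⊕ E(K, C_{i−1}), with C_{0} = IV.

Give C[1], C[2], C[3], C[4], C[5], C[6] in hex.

C[1]: E(K, 6D) = 23; 93 ⊕ 23 = B0.
C[2]: E(K, B0) = 6E; C2 ⊕ 6E = AC.
C[3]: E(K, AC) = 62; B3 ⊕ 62 = D1.
C[4]: E(K, D1) = CF; 8F ⊕ CF = 40.
C[5]: E(K, 40) = 3E; 30 ⊕ 3E = 0E.
C[6]: E(K, 0E) = 04; 92 ⊕ 04 = 96.

C[1] = B0, C[2] = AC, C[3] = D1, C[4] = 40, C[5] = 0E, C[6] = 96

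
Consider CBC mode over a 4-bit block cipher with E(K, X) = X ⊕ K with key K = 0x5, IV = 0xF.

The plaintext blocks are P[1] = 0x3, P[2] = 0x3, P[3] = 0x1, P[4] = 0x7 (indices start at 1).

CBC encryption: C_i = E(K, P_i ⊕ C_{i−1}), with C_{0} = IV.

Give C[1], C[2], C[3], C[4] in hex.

C[1]: P[1] ⊕ 0xF = 0xC; E(K, 0xC) = 0x9.
C[2]: P[2] ⊕ 0x9 = 0xA; E(K, 0xA) = 0xF.
C[3]: P[3] ⊕ 0xF = 0xE; E(K, 0xE) = 0xB.
C[4]: P[4] ⊕ 0xB = 0xC; E(K, 0xC) = 0x9.

C[1] = 0x9, C[2] = 0xF, C[3] = 0xB, C[4] = 0x9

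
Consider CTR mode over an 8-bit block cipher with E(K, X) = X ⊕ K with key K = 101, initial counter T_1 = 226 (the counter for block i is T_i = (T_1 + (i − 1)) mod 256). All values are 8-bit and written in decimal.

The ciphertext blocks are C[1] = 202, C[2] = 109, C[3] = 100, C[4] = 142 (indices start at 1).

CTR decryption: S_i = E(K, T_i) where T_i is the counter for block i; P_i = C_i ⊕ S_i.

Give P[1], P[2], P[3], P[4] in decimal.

P[1] = 77, P[2] = 235, P[3] = 229, P[4] = 14

P[1]: T = 226, S = E(K, T) = 135; 202 ⊕ 135 = 77.
P[2]: T = 227, S = E(K, T) = 134; 109 ⊕ 134 = 235.
P[3]: T = 228, S = E(K, T) = 129; 100 ⊕ 129 = 229.
P[4]: T = 229, S = E(K, T) = 128; 142 ⊕ 128 = 14.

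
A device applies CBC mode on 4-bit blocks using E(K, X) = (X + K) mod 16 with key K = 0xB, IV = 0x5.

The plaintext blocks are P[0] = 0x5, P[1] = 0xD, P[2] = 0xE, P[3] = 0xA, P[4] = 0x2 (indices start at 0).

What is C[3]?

CBC encryption: C_i = E(K, P_i ⊕ C_{i−1}), with C_{−1} = IV.
C[0]: P[0] ⊕ 0x5 = 0x0; E(K, 0x0) = 0xB.
C[1]: P[1] ⊕ 0xB = 0x6; E(K, 0x6) = 0x1.
C[2]: P[2] ⊕ 0x1 = 0xF; E(K, 0xF) = 0xA.
C[3]: P[3] ⊕ 0xA = 0x0; E(K, 0x0) = 0xB.

C[3] = 0xB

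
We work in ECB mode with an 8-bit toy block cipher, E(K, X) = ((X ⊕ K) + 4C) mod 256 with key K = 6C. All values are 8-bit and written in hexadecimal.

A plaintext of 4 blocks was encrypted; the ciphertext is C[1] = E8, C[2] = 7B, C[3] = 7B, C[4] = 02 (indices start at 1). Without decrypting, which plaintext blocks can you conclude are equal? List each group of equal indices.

ECB encrypts each block independently with the same key, so equal ciphertext blocks imply equal plaintext blocks.
C[2] = C[3] = 7B, so P[2] = P[3].

P[2] = P[3]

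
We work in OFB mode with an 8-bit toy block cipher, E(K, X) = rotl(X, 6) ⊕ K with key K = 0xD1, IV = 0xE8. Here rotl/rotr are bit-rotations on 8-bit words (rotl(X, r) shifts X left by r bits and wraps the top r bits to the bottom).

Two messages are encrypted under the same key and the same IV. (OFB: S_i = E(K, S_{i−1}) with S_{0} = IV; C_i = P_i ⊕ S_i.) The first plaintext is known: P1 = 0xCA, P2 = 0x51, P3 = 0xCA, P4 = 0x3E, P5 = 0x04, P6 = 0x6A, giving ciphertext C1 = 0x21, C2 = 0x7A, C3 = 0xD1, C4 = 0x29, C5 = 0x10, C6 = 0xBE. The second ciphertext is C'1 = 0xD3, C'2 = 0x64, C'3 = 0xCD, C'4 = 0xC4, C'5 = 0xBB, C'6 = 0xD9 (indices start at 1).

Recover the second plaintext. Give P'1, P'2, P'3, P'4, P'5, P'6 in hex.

P'1 = 0x38, P'2 = 0x4F, P'3 = 0xD6, P'4 = 0xD3, P'5 = 0xAF, P'6 = 0x0D

In OFB with a reused IV, both messages share the same keystream S_i, so C_i ⊕ C'_i = P_i ⊕ P'_i and thus P'_i = P_i ⊕ C_i ⊕ C'_i.
P'1: 0xCA ⊕ 0x21 ⊕ 0xD3 = 0x38.
P'2: 0x51 ⊕ 0x7A ⊕ 0x64 = 0x4F.
P'3: 0xCA ⊕ 0xD1 ⊕ 0xCD = 0xD6.
P'4: 0x3E ⊕ 0x29 ⊕ 0xC4 = 0xD3.
P'5: 0x04 ⊕ 0x10 ⊕ 0xBB = 0xAF.
P'6: 0x6A ⊕ 0xBE ⊕ 0xD9 = 0x0D.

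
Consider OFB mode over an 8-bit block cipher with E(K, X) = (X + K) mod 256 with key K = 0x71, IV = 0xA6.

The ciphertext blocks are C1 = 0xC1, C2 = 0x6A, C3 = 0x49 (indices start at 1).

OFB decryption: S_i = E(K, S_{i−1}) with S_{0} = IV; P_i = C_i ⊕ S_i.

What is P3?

P1: S = E(K, 0xA6) = 0x17; 0xC1 ⊕ 0x17 = 0xD6.
P2: S = E(K, 0x17) = 0x88; 0x6A ⊕ 0x88 = 0xE2.
P3: S = E(K, 0x88) = 0xF9; 0x49 ⊕ 0xF9 = 0xB0.

P3 = 0xB0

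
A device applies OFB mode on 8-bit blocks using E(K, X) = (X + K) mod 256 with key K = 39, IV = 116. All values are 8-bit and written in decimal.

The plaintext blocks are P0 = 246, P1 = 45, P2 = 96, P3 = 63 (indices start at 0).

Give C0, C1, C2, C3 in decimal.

C0 = 109, C1 = 239, C2 = 137, C3 = 47

OFB encryption: S_i = E(K, S_{i−1}) with S_{−1} = IV; C_i = P_i ⊕ S_i.
C0: S = E(K, 116) = 155; 246 ⊕ 155 = 109.
C1: S = E(K, 155) = 194; 45 ⊕ 194 = 239.
C2: S = E(K, 194) = 233; 96 ⊕ 233 = 137.
C3: S = E(K, 233) = 16; 63 ⊕ 16 = 47.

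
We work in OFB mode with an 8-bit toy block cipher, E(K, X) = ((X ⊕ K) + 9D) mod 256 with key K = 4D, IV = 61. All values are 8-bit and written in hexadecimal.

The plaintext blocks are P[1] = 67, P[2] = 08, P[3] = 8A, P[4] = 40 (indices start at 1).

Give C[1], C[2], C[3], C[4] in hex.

OFB encryption: S_i = E(K, S_{i−1}) with S_{0} = IV; C_i = P_i ⊕ S_i.
C[1]: S = E(K, 61) = C9; 67 ⊕ C9 = AE.
C[2]: S = E(K, C9) = 21; 08 ⊕ 21 = 29.
C[3]: S = E(K, 21) = 09; 8A ⊕ 09 = 83.
C[4]: S = E(K, 09) = E1; 40 ⊕ E1 = A1.

C[1] = AE, C[2] = 29, C[3] = 83, C[4] = A1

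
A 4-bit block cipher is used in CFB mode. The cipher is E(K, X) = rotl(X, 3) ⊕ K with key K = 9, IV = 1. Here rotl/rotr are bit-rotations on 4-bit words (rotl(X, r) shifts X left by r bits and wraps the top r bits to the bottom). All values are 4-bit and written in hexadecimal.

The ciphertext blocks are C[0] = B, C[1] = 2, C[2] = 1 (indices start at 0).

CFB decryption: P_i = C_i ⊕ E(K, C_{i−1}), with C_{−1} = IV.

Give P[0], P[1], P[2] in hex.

P[0] = A, P[1] = 6, P[2] = 9

P[0]: E(K, 1) = 1; B ⊕ 1 = A.
P[1]: E(K, B) = 4; 2 ⊕ 4 = 6.
P[2]: E(K, 2) = 8; 1 ⊕ 8 = 9.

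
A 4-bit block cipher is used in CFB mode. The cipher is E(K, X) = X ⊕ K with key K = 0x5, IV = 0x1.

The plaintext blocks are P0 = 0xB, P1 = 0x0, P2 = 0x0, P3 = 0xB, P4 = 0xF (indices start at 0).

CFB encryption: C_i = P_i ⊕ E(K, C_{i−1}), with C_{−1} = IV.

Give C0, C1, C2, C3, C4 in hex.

C0 = 0xF, C1 = 0xA, C2 = 0xF, C3 = 0x1, C4 = 0xB

C0: E(K, 0x1) = 0x4; 0xB ⊕ 0x4 = 0xF.
C1: E(K, 0xF) = 0xA; 0x0 ⊕ 0xA = 0xA.
C2: E(K, 0xA) = 0xF; 0x0 ⊕ 0xF = 0xF.
C3: E(K, 0xF) = 0xA; 0xB ⊕ 0xA = 0x1.
C4: E(K, 0x1) = 0x4; 0xF ⊕ 0x4 = 0xB.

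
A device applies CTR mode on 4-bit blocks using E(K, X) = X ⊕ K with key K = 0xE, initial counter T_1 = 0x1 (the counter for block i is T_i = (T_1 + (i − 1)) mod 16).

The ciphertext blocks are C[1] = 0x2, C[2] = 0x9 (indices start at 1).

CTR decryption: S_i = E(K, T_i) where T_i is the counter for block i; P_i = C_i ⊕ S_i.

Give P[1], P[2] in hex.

P[1]: T = 0x1, S = E(K, T) = 0xF; 0x2 ⊕ 0xF = 0xD.
P[2]: T = 0x2, S = E(K, T) = 0xC; 0x9 ⊕ 0xC = 0x5.

P[1] = 0xD, P[2] = 0x5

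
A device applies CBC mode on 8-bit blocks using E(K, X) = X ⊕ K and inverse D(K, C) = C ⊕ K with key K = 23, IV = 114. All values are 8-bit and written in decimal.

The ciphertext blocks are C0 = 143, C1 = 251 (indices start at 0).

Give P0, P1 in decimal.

CBC decryption: P_i = D(K, C_i) ⊕ C_{i−1}, with C_{−1} = IV.
P0: D(K, 143) = 152; 152 ⊕ 114 = 234.
P1: D(K, 251) = 236; 236 ⊕ 143 = 99.

P0 = 234, P1 = 99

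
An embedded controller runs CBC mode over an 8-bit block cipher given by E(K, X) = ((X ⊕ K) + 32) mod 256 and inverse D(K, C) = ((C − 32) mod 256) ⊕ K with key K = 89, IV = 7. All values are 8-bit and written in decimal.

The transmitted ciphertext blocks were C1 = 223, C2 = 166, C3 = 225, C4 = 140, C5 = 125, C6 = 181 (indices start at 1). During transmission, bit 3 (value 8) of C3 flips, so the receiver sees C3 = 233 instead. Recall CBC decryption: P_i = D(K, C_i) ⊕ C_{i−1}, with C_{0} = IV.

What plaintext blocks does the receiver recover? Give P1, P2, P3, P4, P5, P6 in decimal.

Only C3 changed, to 233. In CBC, a change in C_i garbles P_i and flips the same bit in P_{i+1}. Decrypting the received ciphertext:
P1: D(K, 223) = 230; 230 ⊕ 7 = 225.
P2: D(K, 166) = 223; 223 ⊕ 223 = 0.
P3: D(K, 233) = 144; 144 ⊕ 166 = 54.
P4: D(K, 140) = 53; 53 ⊕ 233 = 220.
P5: D(K, 125) = 4; 4 ⊕ 140 = 136.
P6: D(K, 181) = 204; 204 ⊕ 125 = 177.
Blocks that differ from the original plaintext: P3, P4.

P1 = 225, P2 = 0, P3 = 54, P4 = 220, P5 = 136, P6 = 177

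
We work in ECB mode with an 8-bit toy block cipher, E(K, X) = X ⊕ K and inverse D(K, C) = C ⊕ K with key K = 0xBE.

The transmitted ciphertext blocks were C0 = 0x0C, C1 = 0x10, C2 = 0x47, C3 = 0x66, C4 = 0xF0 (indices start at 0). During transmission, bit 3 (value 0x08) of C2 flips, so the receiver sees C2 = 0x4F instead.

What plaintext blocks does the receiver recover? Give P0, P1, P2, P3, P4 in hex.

P0 = 0xB2, P1 = 0xAE, P2 = 0xF1, P3 = 0xD8, P4 = 0x4E

ECB decryption: P_i = D(K, C_i).
Only C2 changed, to 0x4F. In ECB, a change in C_i affects only P_i. Decrypting the received ciphertext:
P0: D(K, 0x0C) = 0xB2.
P1: D(K, 0x10) = 0xAE.
P2: D(K, 0x4F) = 0xF1.
P3: D(K, 0x66) = 0xD8.
P4: D(K, 0xF0) = 0x4E.
Blocks that differ from the original plaintext: P2.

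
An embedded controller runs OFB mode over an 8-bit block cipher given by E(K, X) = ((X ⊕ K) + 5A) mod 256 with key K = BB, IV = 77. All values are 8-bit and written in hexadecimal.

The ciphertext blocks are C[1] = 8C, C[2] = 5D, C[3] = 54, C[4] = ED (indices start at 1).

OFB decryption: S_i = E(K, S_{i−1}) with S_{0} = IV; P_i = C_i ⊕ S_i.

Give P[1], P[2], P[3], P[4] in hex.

P[1]: S = E(K, 77) = 26; 8C ⊕ 26 = AA.
P[2]: S = E(K, 26) = F7; 5D ⊕ F7 = AA.
P[3]: S = E(K, F7) = A6; 54 ⊕ A6 = F2.
P[4]: S = E(K, A6) = 77; ED ⊕ 77 = 9A.

P[1] = AA, P[2] = AA, P[3] = F2, P[4] = 9A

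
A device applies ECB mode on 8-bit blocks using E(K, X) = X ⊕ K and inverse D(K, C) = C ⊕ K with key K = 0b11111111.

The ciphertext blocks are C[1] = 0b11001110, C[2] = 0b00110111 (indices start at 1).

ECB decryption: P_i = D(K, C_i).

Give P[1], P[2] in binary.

P[1]: D(K, 0b11001110) = 0b00110001.
P[2]: D(K, 0b00110111) = 0b11001000.

P[1] = 0b00110001, P[2] = 0b11001000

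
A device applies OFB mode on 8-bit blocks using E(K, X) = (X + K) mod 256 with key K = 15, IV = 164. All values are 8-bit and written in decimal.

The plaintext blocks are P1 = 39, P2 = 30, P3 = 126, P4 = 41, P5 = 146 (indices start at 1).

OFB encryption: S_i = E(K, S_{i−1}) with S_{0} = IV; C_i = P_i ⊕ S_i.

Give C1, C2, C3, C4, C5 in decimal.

C1: S = E(K, 164) = 179; 39 ⊕ 179 = 148.
C2: S = E(K, 179) = 194; 30 ⊕ 194 = 220.
C3: S = E(K, 194) = 209; 126 ⊕ 209 = 175.
C4: S = E(K, 209) = 224; 41 ⊕ 224 = 201.
C5: S = E(K, 224) = 239; 146 ⊕ 239 = 125.

C1 = 148, C2 = 220, C3 = 175, C4 = 201, C5 = 125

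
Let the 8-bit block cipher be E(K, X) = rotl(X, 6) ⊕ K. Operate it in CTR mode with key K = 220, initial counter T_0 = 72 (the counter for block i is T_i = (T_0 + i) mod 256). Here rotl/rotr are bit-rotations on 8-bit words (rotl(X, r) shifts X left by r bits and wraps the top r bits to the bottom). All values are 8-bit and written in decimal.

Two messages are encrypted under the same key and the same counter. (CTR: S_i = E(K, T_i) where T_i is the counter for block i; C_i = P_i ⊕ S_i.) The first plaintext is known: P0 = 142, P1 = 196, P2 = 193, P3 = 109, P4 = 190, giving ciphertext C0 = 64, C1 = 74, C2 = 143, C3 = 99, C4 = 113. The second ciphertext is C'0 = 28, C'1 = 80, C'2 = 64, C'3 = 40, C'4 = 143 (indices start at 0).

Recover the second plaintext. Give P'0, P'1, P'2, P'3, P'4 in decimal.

In CTR with a reused counter, both messages share the same keystream S_i, so C_i ⊕ C'_i = P_i ⊕ P'_i and thus P'_i = P_i ⊕ C_i ⊕ C'_i.
P'0: 142 ⊕ 64 ⊕ 28 = 210.
P'1: 196 ⊕ 74 ⊕ 80 = 222.
P'2: 193 ⊕ 143 ⊕ 64 = 14.
P'3: 109 ⊕ 99 ⊕ 40 = 38.
P'4: 190 ⊕ 113 ⊕ 143 = 64.

P'0 = 210, P'1 = 222, P'2 = 14, P'3 = 38, P'4 = 64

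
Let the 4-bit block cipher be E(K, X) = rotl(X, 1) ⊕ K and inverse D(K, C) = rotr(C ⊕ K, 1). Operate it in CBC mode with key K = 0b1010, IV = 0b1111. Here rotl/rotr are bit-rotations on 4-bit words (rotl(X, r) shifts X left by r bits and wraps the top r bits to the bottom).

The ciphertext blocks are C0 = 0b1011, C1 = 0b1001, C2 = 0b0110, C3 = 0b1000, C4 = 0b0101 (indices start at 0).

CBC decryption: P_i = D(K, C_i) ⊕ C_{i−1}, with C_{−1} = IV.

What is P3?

P3 = 0b0111

P3: D(K, 0b1000) = 0b0001; 0b0001 ⊕ 0b0110 = 0b0111.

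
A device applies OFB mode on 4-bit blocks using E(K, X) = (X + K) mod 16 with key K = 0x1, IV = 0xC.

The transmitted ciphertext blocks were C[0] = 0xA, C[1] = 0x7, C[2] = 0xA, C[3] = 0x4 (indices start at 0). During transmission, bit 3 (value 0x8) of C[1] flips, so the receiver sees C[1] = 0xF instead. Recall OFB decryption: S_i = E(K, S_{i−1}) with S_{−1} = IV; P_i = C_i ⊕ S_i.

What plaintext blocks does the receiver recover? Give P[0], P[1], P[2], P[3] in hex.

Only C[1] changed, to 0xF. In OFB, a change in C_i flips the same bit in P_i only; the keystream is unaffected. Decrypting the received ciphertext:
P[0]: S = E(K, 0xC) = 0xD; 0xA ⊕ 0xD = 0x7.
P[1]: S = E(K, 0xD) = 0xE; 0xF ⊕ 0xE = 0x1.
P[2]: S = E(K, 0xE) = 0xF; 0xA ⊕ 0xF = 0x5.
P[3]: S = E(K, 0xF) = 0x0; 0x4 ⊕ 0x0 = 0x4.
Blocks that differ from the original plaintext: P[1].

P[0] = 0x7, P[1] = 0x1, P[2] = 0x5, P[3] = 0x4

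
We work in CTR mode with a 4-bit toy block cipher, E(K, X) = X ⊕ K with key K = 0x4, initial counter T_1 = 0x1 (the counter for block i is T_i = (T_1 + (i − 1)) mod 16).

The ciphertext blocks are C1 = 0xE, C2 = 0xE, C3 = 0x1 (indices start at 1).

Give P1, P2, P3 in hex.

P1 = 0xB, P2 = 0x8, P3 = 0x6

CTR decryption: S_i = E(K, T_i) where T_i is the counter for block i; P_i = C_i ⊕ S_i.
P1: T = 0x1, S = E(K, T) = 0x5; 0xE ⊕ 0x5 = 0xB.
P2: T = 0x2, S = E(K, T) = 0x6; 0xE ⊕ 0x6 = 0x8.
P3: T = 0x3, S = E(K, T) = 0x7; 0x1 ⊕ 0x7 = 0x6.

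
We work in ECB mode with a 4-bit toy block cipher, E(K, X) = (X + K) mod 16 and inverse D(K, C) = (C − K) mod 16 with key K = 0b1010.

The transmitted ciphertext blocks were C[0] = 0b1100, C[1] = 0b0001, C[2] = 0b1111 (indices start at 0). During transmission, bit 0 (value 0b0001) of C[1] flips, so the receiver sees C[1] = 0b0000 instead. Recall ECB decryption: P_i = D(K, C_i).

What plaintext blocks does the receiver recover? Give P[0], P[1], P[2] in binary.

Only C[1] changed, to 0b0000. In ECB, a change in C_i affects only P_i. Decrypting the received ciphertext:
P[0]: D(K, 0b1100) = 0b0010.
P[1]: D(K, 0b0000) = 0b0110.
P[2]: D(K, 0b1111) = 0b0101.
Blocks that differ from the original plaintext: P[1].

P[0] = 0b0010, P[1] = 0b0110, P[2] = 0b0101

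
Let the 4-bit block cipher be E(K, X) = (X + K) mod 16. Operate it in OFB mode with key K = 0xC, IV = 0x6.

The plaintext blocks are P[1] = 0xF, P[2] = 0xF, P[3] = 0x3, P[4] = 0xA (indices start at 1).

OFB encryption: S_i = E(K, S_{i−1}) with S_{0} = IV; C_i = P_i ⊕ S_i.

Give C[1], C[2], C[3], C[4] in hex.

C[1]: S = E(K, 0x6) = 0x2; 0xF ⊕ 0x2 = 0xD.
C[2]: S = E(K, 0x2) = 0xE; 0xF ⊕ 0xE = 0x1.
C[3]: S = E(K, 0xE) = 0xA; 0x3 ⊕ 0xA = 0x9.
C[4]: S = E(K, 0xA) = 0x6; 0xA ⊕ 0x6 = 0xC.

C[1] = 0xD, C[2] = 0x1, C[3] = 0x9, C[4] = 0xC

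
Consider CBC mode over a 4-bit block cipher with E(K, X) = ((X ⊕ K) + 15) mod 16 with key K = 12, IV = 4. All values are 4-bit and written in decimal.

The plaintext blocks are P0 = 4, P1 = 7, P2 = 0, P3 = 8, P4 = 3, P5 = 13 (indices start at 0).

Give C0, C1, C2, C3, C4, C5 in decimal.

CBC encryption: C_i = E(K, P_i ⊕ C_{i−1}), with C_{−1} = IV.
C0: P0 ⊕ 4 = 0; E(K, 0) = 11.
C1: P1 ⊕ 11 = 12; E(K, 12) = 15.
C2: P2 ⊕ 15 = 15; E(K, 15) = 2.
C3: P3 ⊕ 2 = 10; E(K, 10) = 5.
C4: P4 ⊕ 5 = 6; E(K, 6) = 9.
C5: P5 ⊕ 9 = 4; E(K, 4) = 7.

C0 = 11, C1 = 15, C2 = 2, C3 = 5, C4 = 9, C5 = 7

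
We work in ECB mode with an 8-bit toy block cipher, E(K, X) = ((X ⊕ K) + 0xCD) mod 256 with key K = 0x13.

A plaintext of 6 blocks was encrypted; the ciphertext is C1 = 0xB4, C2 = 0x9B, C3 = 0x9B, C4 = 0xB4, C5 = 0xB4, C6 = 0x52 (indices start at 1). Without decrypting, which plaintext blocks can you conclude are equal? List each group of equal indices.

P1 = P4 = P5; P2 = P3

ECB encrypts each block independently with the same key, so equal ciphertext blocks imply equal plaintext blocks.
C1 = C4 = C5 = 0xB4, so P1 = P4 = P5.
C2 = C3 = 0x9B, so P2 = P3.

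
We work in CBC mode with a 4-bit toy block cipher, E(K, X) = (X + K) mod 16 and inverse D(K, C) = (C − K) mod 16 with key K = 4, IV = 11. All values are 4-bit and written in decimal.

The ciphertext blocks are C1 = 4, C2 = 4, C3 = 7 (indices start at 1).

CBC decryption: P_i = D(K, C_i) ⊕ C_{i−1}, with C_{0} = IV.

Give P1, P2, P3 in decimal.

P1 = 11, P2 = 4, P3 = 7

P1: D(K, 4) = 0; 0 ⊕ 11 = 11.
P2: D(K, 4) = 0; 0 ⊕ 4 = 4.
P3: D(K, 7) = 3; 3 ⊕ 4 = 7.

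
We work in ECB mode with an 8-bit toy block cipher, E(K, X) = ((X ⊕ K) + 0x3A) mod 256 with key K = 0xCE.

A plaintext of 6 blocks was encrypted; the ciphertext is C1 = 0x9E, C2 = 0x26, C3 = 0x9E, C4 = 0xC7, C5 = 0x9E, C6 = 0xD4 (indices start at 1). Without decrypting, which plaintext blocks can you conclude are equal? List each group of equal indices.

ECB encrypts each block independently with the same key, so equal ciphertext blocks imply equal plaintext blocks.
C1 = C3 = C5 = 0x9E, so P1 = P3 = P5.

P1 = P3 = P5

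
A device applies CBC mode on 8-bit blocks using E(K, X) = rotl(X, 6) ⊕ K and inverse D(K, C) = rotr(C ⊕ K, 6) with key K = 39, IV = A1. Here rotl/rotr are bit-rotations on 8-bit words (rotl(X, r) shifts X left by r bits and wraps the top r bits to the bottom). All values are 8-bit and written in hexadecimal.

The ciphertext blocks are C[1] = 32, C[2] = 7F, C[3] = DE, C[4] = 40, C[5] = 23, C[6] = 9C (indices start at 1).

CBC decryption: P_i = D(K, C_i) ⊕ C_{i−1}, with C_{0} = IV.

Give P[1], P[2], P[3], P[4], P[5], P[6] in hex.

P[1]: D(K, 32) = 2C; 2C ⊕ A1 = 8D.
P[2]: D(K, 7F) = 19; 19 ⊕ 32 = 2B.
P[3]: D(K, DE) = 9F; 9F ⊕ 7F = E0.
P[4]: D(K, 40) = E5; E5 ⊕ DE = 3B.
P[5]: D(K, 23) = 68; 68 ⊕ 40 = 28.
P[6]: D(K, 9C) = 96; 96 ⊕ 23 = B5.

P[1] = 8D, P[2] = 2B, P[3] = E0, P[4] = 3B, P[5] = 28, P[6] = B5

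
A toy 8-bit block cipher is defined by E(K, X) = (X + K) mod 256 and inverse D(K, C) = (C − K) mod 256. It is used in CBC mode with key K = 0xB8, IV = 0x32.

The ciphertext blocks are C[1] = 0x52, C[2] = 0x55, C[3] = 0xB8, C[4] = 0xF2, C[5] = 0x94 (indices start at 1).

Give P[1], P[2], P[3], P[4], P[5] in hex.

CBC decryption: P_i = D(K, C_i) ⊕ C_{i−1}, with C_{0} = IV.
P[1]: D(K, 0x52) = 0x9A; 0x9A ⊕ 0x32 = 0xA8.
P[2]: D(K, 0x55) = 0x9D; 0x9D ⊕ 0x52 = 0xCF.
P[3]: D(K, 0xB8) = 0x00; 0x00 ⊕ 0x55 = 0x55.
P[4]: D(K, 0xF2) = 0x3A; 0x3A ⊕ 0xB8 = 0x82.
P[5]: D(K, 0x94) = 0xDC; 0xDC ⊕ 0xF2 = 0x2E.

P[1] = 0xA8, P[2] = 0xCF, P[3] = 0x55, P[4] = 0x82, P[5] = 0x2E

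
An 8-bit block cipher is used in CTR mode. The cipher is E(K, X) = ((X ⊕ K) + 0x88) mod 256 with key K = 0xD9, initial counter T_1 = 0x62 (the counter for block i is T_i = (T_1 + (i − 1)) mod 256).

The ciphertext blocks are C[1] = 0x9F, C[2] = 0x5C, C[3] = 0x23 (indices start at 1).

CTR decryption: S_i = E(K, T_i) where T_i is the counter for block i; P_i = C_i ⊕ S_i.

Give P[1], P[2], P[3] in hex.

P[1]: T = 0x62, S = E(K, T) = 0x43; 0x9F ⊕ 0x43 = 0xDC.
P[2]: T = 0x63, S = E(K, T) = 0x42; 0x5C ⊕ 0x42 = 0x1E.
P[3]: T = 0x64, S = E(K, T) = 0x45; 0x23 ⊕ 0x45 = 0x66.

P[1] = 0xDC, P[2] = 0x1E, P[3] = 0x66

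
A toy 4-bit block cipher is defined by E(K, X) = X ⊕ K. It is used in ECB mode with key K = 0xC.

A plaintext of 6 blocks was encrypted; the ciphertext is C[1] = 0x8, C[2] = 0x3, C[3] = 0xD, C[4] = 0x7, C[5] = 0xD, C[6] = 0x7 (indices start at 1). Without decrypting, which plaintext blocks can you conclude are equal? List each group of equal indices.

P[3] = P[5]; P[4] = P[6]

ECB encrypts each block independently with the same key, so equal ciphertext blocks imply equal plaintext blocks.
C[3] = C[5] = 0xD, so P[3] = P[5].
C[4] = C[6] = 0x7, so P[4] = P[6].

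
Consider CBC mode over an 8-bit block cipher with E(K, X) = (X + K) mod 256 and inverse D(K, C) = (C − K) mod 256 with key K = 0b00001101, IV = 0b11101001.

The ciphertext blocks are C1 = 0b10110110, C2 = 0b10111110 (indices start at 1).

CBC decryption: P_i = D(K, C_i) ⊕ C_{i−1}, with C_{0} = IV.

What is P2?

P2: D(K, 0b10111110) = 0b10110001; 0b10110001 ⊕ 0b10110110 = 0b00000111.

P2 = 0b00000111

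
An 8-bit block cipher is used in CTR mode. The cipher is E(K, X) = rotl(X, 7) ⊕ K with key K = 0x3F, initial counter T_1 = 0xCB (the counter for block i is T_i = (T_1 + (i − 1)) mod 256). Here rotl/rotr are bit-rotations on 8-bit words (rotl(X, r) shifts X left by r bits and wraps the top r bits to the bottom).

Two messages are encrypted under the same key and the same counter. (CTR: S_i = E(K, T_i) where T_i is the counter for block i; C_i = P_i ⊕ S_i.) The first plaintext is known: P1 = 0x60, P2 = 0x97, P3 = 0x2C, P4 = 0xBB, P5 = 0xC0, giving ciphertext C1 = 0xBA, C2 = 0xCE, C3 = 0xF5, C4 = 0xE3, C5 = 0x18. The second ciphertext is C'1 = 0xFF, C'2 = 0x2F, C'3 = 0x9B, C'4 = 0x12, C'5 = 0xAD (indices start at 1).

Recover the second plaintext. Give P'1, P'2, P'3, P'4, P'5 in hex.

P'1 = 0x25, P'2 = 0x76, P'3 = 0x42, P'4 = 0x4A, P'5 = 0x75

In CTR with a reused counter, both messages share the same keystream S_i, so C_i ⊕ C'_i = P_i ⊕ P'_i and thus P'_i = P_i ⊕ C_i ⊕ C'_i.
P'1: 0x60 ⊕ 0xBA ⊕ 0xFF = 0x25.
P'2: 0x97 ⊕ 0xCE ⊕ 0x2F = 0x76.
P'3: 0x2C ⊕ 0xF5 ⊕ 0x9B = 0x42.
P'4: 0xBB ⊕ 0xE3 ⊕ 0x12 = 0x4A.
P'5: 0xC0 ⊕ 0x18 ⊕ 0xAD = 0x75.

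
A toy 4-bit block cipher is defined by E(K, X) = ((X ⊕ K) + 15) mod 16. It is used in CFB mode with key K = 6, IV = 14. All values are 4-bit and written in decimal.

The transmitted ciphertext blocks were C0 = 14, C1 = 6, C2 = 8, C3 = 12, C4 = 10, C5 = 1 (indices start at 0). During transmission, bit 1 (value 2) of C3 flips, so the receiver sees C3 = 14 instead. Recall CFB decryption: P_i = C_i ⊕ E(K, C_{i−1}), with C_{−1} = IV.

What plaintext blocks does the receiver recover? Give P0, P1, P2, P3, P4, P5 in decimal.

P0 = 9, P1 = 1, P2 = 7, P3 = 3, P4 = 13, P5 = 10

Only C3 changed, to 14. In CFB, a change in C_i flips the same bit in P_i and garbles P_{i+1}. Decrypting the received ciphertext:
P0: E(K, 14) = 7; 14 ⊕ 7 = 9.
P1: E(K, 14) = 7; 6 ⊕ 7 = 1.
P2: E(K, 6) = 15; 8 ⊕ 15 = 7.
P3: E(K, 8) = 13; 14 ⊕ 13 = 3.
P4: E(K, 14) = 7; 10 ⊕ 7 = 13.
P5: E(K, 10) = 11; 1 ⊕ 11 = 10.
Blocks that differ from the original plaintext: P3, P4.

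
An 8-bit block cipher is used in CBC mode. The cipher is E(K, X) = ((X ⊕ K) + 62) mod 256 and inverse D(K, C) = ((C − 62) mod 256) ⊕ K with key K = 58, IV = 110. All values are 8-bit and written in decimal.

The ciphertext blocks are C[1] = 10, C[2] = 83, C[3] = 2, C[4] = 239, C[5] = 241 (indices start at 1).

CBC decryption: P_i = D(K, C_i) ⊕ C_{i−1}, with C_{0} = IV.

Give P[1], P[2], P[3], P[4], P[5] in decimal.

P[1]: D(K, 10) = 246; 246 ⊕ 110 = 152.
P[2]: D(K, 83) = 47; 47 ⊕ 10 = 37.
P[3]: D(K, 2) = 254; 254 ⊕ 83 = 173.
P[4]: D(K, 239) = 139; 139 ⊕ 2 = 137.
P[5]: D(K, 241) = 137; 137 ⊕ 239 = 102.

P[1] = 152, P[2] = 37, P[3] = 173, P[4] = 137, P[5] = 102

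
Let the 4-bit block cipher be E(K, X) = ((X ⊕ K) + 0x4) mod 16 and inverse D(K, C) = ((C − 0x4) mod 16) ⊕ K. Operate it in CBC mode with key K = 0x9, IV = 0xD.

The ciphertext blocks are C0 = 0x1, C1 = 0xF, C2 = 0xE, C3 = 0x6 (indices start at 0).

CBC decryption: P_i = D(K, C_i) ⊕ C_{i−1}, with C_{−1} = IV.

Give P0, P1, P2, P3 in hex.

P0 = 0x9, P1 = 0x3, P2 = 0xC, P3 = 0x5

P0: D(K, 0x1) = 0x4; 0x4 ⊕ 0xD = 0x9.
P1: D(K, 0xF) = 0x2; 0x2 ⊕ 0x1 = 0x3.
P2: D(K, 0xE) = 0x3; 0x3 ⊕ 0xF = 0xC.
P3: D(K, 0x6) = 0xB; 0xB ⊕ 0xE = 0x5.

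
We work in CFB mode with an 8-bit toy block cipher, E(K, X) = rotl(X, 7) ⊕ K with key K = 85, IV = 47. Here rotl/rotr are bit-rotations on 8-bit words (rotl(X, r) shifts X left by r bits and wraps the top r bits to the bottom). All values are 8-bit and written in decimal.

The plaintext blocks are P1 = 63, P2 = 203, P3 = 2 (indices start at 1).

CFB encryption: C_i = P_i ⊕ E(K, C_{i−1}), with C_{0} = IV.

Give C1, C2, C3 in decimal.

C1: E(K, 47) = 194; 63 ⊕ 194 = 253.
C2: E(K, 253) = 171; 203 ⊕ 171 = 96.
C3: E(K, 96) = 101; 2 ⊕ 101 = 103.

C1 = 253, C2 = 96, C3 = 103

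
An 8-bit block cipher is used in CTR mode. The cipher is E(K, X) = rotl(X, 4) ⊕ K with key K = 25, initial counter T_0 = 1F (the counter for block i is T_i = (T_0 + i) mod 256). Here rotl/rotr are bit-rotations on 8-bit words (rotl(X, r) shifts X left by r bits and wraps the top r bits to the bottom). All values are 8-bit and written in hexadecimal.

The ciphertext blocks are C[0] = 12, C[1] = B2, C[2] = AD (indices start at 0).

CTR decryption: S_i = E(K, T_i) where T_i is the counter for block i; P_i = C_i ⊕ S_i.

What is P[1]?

P[1]: T = 20, S = E(K, T) = 27; B2 ⊕ 27 = 95.

P[1] = 95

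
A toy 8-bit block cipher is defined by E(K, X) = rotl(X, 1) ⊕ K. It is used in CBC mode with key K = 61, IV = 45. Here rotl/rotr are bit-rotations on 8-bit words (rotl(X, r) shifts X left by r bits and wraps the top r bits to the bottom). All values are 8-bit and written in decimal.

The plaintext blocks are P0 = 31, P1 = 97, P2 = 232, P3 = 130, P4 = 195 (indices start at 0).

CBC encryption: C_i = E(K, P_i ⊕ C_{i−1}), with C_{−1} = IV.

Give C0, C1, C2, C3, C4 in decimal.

C0: P0 ⊕ 45 = 50; E(K, 50) = 89.
C1: P1 ⊕ 89 = 56; E(K, 56) = 77.
C2: P2 ⊕ 77 = 165; E(K, 165) = 118.
C3: P3 ⊕ 118 = 244; E(K, 244) = 212.
C4: P4 ⊕ 212 = 23; E(K, 23) = 19.

C0 = 89, C1 = 77, C2 = 118, C3 = 212, C4 = 19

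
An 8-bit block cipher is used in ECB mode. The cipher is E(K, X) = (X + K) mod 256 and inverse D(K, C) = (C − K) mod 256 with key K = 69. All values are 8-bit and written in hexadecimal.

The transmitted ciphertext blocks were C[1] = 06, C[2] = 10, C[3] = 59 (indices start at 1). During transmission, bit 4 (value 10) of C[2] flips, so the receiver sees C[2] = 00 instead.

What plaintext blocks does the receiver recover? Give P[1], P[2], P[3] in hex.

ECB decryption: P_i = D(K, C_i).
Only C[2] changed, to 00. In ECB, a change in C_i affects only P_i. Decrypting the received ciphertext:
P[1]: D(K, 06) = 9D.
P[2]: D(K, 00) = 97.
P[3]: D(K, 59) = F0.
Blocks that differ from the original plaintext: P[2].

P[1] = 9D, P[2] = 97, P[3] = F0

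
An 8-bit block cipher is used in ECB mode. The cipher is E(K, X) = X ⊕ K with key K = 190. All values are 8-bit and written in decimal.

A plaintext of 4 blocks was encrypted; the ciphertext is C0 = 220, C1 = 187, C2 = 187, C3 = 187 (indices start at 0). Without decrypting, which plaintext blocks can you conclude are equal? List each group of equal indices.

P1 = P2 = P3

ECB encrypts each block independently with the same key, so equal ciphertext blocks imply equal plaintext blocks.
C1 = C2 = C3 = 187, so P1 = P2 = P3.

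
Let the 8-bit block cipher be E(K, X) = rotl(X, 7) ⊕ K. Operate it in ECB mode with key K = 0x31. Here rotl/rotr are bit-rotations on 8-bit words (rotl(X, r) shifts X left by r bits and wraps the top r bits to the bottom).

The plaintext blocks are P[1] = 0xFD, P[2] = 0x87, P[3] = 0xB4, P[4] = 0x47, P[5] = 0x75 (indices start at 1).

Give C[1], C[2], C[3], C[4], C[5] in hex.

ECB encryption: C_i = E(K, P_i).
C[1]: E(K, 0xFD) = 0xCF.
C[2]: E(K, 0x87) = 0xF2.
C[3]: E(K, 0xB4) = 0x6B.
C[4]: E(K, 0x47) = 0x92.
C[5]: E(K, 0x75) = 0x8B.

C[1] = 0xCF, C[2] = 0xF2, C[3] = 0x6B, C[4] = 0x92, C[5] = 0x8B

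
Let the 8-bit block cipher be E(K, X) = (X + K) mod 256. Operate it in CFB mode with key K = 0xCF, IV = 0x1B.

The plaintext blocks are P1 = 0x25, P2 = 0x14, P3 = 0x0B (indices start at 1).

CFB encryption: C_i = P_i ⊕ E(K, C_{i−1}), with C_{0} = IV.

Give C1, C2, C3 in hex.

C1 = 0xCF, C2 = 0x8A, C3 = 0x52

C1: E(K, 0x1B) = 0xEA; 0x25 ⊕ 0xEA = 0xCF.
C2: E(K, 0xCF) = 0x9E; 0x14 ⊕ 0x9E = 0x8A.
C3: E(K, 0x8A) = 0x59; 0x0B ⊕ 0x59 = 0x52.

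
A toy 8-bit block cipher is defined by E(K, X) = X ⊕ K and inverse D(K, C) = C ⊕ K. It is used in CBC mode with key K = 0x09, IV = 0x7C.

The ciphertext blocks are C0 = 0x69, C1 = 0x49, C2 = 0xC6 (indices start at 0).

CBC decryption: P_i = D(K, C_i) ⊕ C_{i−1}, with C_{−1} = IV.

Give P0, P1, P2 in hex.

P0: D(K, 0x69) = 0x60; 0x60 ⊕ 0x7C = 0x1C.
P1: D(K, 0x49) = 0x40; 0x40 ⊕ 0x69 = 0x29.
P2: D(K, 0xC6) = 0xCF; 0xCF ⊕ 0x49 = 0x86.

P0 = 0x1C, P1 = 0x29, P2 = 0x86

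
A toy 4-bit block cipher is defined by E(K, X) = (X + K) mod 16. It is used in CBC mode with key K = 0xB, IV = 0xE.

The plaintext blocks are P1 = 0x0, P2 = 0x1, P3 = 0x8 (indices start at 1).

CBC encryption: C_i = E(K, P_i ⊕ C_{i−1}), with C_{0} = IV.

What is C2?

C2 = 0x3

C1: P1 ⊕ 0xE = 0xE; E(K, 0xE) = 0x9.
C2: P2 ⊕ 0x9 = 0x8; E(K, 0x8) = 0x3.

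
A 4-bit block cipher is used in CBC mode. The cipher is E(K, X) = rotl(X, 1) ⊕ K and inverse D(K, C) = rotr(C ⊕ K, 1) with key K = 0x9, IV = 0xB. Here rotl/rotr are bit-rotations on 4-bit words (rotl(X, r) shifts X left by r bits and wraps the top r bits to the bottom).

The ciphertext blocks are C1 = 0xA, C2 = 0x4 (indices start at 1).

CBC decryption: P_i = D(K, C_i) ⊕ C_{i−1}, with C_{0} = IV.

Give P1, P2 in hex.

P1: D(K, 0xA) = 0x9; 0x9 ⊕ 0xB = 0x2.
P2: D(K, 0x4) = 0xE; 0xE ⊕ 0xA = 0x4.

P1 = 0x2, P2 = 0x4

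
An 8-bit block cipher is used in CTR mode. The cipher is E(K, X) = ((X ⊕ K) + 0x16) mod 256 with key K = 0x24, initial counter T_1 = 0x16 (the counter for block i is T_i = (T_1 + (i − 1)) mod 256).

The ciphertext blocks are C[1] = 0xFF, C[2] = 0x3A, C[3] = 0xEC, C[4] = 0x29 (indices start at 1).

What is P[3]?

CTR decryption: S_i = E(K, T_i) where T_i is the counter for block i; P_i = C_i ⊕ S_i.
P[3]: T = 0x18, S = E(K, T) = 0x52; 0xEC ⊕ 0x52 = 0xBE.

P[3] = 0xBE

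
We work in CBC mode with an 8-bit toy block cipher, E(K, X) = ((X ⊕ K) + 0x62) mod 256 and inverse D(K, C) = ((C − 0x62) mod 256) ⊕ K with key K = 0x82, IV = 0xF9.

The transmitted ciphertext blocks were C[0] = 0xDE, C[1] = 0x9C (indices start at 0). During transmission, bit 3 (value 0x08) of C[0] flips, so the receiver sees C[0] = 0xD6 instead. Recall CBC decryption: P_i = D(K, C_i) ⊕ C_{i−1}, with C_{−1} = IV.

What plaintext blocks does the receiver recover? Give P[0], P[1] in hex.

P[0] = 0x0F, P[1] = 0x6E

Only C[0] changed, to 0xD6. In CBC, a change in C_i garbles P_i and flips the same bit in P_{i+1}. Decrypting the received ciphertext:
P[0]: D(K, 0xD6) = 0xF6; 0xF6 ⊕ 0xF9 = 0x0F.
P[1]: D(K, 0x9C) = 0xB8; 0xB8 ⊕ 0xD6 = 0x6E.
Blocks that differ from the original plaintext: P[0], P[1].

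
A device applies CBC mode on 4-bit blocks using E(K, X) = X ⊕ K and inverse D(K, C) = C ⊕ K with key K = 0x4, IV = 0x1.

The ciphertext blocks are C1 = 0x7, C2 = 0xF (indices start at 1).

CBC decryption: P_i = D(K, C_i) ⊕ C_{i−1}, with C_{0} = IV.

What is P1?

P1 = 0x2

P1: D(K, 0x7) = 0x3; 0x3 ⊕ 0x1 = 0x2.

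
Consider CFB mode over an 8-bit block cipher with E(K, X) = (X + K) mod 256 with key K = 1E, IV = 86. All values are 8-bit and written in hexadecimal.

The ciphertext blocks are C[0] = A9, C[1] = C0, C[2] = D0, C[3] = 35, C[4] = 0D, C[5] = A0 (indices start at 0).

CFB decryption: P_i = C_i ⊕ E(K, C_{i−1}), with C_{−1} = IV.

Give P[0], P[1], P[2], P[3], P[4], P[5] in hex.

P[0] = 0D, P[1] = 07, P[2] = 0E, P[3] = DB, P[4] = 5E, P[5] = 8B

P[0]: E(K, 86) = A4; A9 ⊕ A4 = 0D.
P[1]: E(K, A9) = C7; C0 ⊕ C7 = 07.
P[2]: E(K, C0) = DE; D0 ⊕ DE = 0E.
P[3]: E(K, D0) = EE; 35 ⊕ EE = DB.
P[4]: E(K, 35) = 53; 0D ⊕ 53 = 5E.
P[5]: E(K, 0D) = 2B; A0 ⊕ 2B = 8B.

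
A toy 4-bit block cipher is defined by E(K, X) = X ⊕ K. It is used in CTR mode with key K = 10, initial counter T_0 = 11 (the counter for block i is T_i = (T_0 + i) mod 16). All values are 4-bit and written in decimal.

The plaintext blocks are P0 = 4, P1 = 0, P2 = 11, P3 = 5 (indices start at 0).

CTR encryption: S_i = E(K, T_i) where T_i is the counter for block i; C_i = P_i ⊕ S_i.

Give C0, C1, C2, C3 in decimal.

C0 = 5, C1 = 6, C2 = 12, C3 = 1

C0: T = 11, S = E(K, T) = 1; 4 ⊕ 1 = 5.
C1: T = 12, S = E(K, T) = 6; 0 ⊕ 6 = 6.
C2: T = 13, S = E(K, T) = 7; 11 ⊕ 7 = 12.
C3: T = 14, S = E(K, T) = 4; 5 ⊕ 4 = 1.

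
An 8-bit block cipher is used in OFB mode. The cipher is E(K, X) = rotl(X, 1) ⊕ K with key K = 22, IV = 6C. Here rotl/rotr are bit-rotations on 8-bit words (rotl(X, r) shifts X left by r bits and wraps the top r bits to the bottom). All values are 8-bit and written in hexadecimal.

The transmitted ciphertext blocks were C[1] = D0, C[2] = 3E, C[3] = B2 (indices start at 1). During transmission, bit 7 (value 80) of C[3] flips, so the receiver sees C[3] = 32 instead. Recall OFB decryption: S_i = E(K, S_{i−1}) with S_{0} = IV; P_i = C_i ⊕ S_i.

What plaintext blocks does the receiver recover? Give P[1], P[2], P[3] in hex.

P[1] = 2A, P[2] = E9, P[3] = BF

Only C[3] changed, to 32. In OFB, a change in C_i flips the same bit in P_i only; the keystream is unaffected. Decrypting the received ciphertext:
P[1]: S = E(K, 6C) = FA; D0 ⊕ FA = 2A.
P[2]: S = E(K, FA) = D7; 3E ⊕ D7 = E9.
P[3]: S = E(K, D7) = 8D; 32 ⊕ 8D = BF.
Blocks that differ from the original plaintext: P[3].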